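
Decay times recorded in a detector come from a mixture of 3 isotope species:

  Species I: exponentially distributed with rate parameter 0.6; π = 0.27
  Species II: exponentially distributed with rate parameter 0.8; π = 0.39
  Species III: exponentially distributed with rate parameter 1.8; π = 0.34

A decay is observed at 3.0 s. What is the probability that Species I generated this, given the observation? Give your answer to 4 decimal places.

The responsibility of component k is π_k f_k(x) divided by Σ_j π_j f_j(x).
Component likelihoods at x = 3.0 s:
  L_I = 0.0991793
  L_II = 0.0725744
  L_III = 0.00812985
Unnormalised posteriors:
  π_I·L_I = 0.27 × 0.0991793 = 0.0267784
  π_II·L_II = 0.39 × 0.0725744 = 0.028304
  π_III·L_III = 0.34 × 0.00812985 = 0.00276415
Sum: 0.0267784 + 0.028304 + 0.00276415 = 0.0578466
Responsibility of Species I: 0.0267784 / 0.0578466 ≈ 0.4629

0.4629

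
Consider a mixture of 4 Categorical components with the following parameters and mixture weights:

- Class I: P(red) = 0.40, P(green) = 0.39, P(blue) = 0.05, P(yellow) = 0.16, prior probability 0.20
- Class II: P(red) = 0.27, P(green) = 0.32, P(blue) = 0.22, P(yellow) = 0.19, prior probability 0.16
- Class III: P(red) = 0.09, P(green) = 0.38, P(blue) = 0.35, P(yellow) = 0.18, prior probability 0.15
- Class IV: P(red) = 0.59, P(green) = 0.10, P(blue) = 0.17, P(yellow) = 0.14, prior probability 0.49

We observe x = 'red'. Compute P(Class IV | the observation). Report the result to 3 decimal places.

P(component k | x) = π_k·f_k(x) / marginal(x), where marginal(x) = Σ_j π_j·f_j(x).
Categorical probabilities:
  f_I = 0.4
  f_II = 0.27
  f_III = 0.09
  f_IV = 0.59
Prior × likelihood for each component:
  π_I·f_I = 0.20 × 0.4 = 0.08
  π_II·f_II = 0.16 × 0.27 = 0.0432
  π_III·f_III = 0.15 × 0.09 = 0.0135
  π_IV·f_IV = 0.49 × 0.59 = 0.2891
Marginal: 0.08 + 0.0432 + 0.0135 + 0.2891 = 0.4258
So the posterior for Class IV is 0.2891 / 0.4258 ≈ 0.679.

0.679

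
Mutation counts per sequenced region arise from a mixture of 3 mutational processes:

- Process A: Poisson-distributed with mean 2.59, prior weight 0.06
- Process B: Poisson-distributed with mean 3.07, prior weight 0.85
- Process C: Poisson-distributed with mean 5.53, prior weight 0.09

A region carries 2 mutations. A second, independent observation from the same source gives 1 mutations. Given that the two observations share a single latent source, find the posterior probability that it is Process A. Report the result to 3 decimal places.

0.099

Posterior ∝ prior × likelihood, so P(k | x) ∝ π_k f_k(x); normalise over all components.
Since both observations come from the same component, the likelihood for component k is f_k(x₁)·f_k(x₂).
  L_A = [0.251621] × [0.194302] = 0.0488904
  L_B = [0.218757] × [0.142513] = 0.0311758
  L_C = [0.0606418] × [0.0219319] = 0.00132999
Prior × likelihood for each component:
  π_A·L_A = 0.06 × 0.0488904 = 0.00293343
  π_B·L_B = 0.85 × 0.0311758 = 0.0264994
  π_C·L_C = 0.09 × 0.00132999 = 0.000119699
Evidence: 0.00293343 + 0.0264994 + 0.000119699 = 0.0295525
Responsibility of Process A: 0.00293343 / 0.0295525 ≈ 0.099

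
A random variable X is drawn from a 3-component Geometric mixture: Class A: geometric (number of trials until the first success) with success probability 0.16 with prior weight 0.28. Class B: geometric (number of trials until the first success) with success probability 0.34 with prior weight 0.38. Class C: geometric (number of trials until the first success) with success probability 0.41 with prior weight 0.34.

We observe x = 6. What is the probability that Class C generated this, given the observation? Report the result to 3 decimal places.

0.222

Apply Bayes' rule: the posterior for each component is proportional to its prior times its likelihood at x.
Component likelihoods at x = 6:
  f_A = 0.16·(1−0.16)^5 = 0.16·0.418212 = 0.0669139
  f_B = 0.34·(1−0.34)^5 = 0.34·0.125233 = 0.0425793
  f_C = 0.41·(1−0.41)^5 = 0.41·0.0714924 = 0.0293119
Prior × likelihood for each component:
  w_A·f_A = 0.28 × 0.0669139 = 0.0187359
  w_B·f_B = 0.38 × 0.0425793 = 0.0161801
  w_C·f_C = 0.34 × 0.0293119 = 0.00996604
Sum: 0.0187359 + 0.0161801 + 0.00996604 = 0.0448821
P(Class C | data) = 0.00996604 / 0.0448821 ≈ 0.222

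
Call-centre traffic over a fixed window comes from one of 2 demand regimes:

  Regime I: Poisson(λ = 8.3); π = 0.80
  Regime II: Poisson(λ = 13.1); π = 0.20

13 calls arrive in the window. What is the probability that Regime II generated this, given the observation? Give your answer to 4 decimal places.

By Bayes' theorem, P(k | x) = P(Z=k) f_k(x) / Σ_j P(Z=j) f_j(x).
Evaluate each component's likelihood at the observed value:
  f_I = 0.0354071
  f_II = 0.109898
Unnormalised posteriors:
  P(Z=I)·f_I = 0.80 × 0.0354071 = 0.0283257
  P(Z=II)·f_II = 0.20 × 0.109898 = 0.0219796
Denominator: 0.0283257 + 0.0219796 = 0.0503053
So the posterior for Regime II is 0.0219796 / 0.0503053 ≈ 0.4369.

0.4369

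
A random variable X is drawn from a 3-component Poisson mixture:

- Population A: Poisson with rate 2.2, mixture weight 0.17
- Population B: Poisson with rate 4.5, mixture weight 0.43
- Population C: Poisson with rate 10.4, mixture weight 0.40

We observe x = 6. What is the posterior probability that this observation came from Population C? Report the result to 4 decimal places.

The responsibility of component k is w_k f_k(x) divided by Σ_j w_j f_j(x).
Component likelihoods at x = 6:
  L_A = e^(−2.2)·2.2^6/6! = 0.0174484
  L_B = e^(−4.5)·4.5^6/6! = 0.12812
  L_C = e^(−10.4)·10.4^6/6! = 0.0534817
Weight by the priors:
  w_A·L_A = 0.17 × 0.0174484 = 0.00296623
  w_B·L_B = 0.43 × 0.12812 = 0.0550917
  w_C·L_C = 0.40 × 0.0534817 = 0.0213927
Sum: 0.00296623 + 0.0550917 + 0.0213927 = 0.0794506
P(Population C | data) ≈ 0.2693

0.2693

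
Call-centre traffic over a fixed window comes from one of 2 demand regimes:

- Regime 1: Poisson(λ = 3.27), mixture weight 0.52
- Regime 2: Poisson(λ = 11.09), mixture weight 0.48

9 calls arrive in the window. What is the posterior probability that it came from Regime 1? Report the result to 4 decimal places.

Posterior ∝ prior × likelihood, so P(k | x) ∝ P(Z=k) f_k(x); normalise over all components.
Evaluate each component's likelihood at the observed value:
  f_1 = 0.00447738
  f_2 = 0.106732
Unnormalised posteriors:
  P(Z=1)·f_1 = 0.52 × 0.00447738 = 0.00232824
  P(Z=2)·f_2 = 0.48 × 0.106732 = 0.0512314
Denominator: 0.00232824 + 0.0512314 = 0.0535596
Responsibility of Regime 1: 0.00232824 / 0.0535596 ≈ 0.0435

0.0435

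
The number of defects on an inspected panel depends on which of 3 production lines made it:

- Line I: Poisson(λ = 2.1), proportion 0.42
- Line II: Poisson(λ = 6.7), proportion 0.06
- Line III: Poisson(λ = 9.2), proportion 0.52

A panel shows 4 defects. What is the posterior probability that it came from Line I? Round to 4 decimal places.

The responsibility of component k is π_k f_k(x) divided by Σ_j π_j f_j(x).
Component likelihoods at x = 4 defects:
  f_I = 0.099231
  f_II = 0.103351
  f_III = 0.03016
Multiply by the mixture weights:
  π_I·f_I = 0.42 × 0.099231 = 0.041677
  π_II·f_II = 0.06 × 0.103351 = 0.00620106
  π_III·f_III = 0.52 × 0.03016 = 0.0156832
Evidence: 0.041677 + 0.00620106 + 0.0156832 = 0.0635613
Responsibility of Line I: 0.041677 / 0.0635613 ≈ 0.6557

0.6557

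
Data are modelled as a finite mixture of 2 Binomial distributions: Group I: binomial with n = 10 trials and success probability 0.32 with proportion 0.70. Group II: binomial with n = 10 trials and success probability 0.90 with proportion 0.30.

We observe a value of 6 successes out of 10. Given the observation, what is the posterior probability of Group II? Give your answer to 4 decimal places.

P(component k | x) = P(Z=k)·f_k(x) / marginal(x), where marginal(x) = Σ_j P(Z=j)·f_j(x).
Evaluate each component's likelihood at the observed value:
  p_I = 0.048212
  p_II = 0.0111603
Prior × likelihood for each component:
  P(Z=I)·p_I = 0.70 × 0.048212 = 0.0337484
  P(Z=II)·p_II = 0.30 × 0.0111603 = 0.00334808
Normaliser: 0.0337484 + 0.00334808 = 0.0370965
P(Group II | x) ≈ 0.0903

0.0903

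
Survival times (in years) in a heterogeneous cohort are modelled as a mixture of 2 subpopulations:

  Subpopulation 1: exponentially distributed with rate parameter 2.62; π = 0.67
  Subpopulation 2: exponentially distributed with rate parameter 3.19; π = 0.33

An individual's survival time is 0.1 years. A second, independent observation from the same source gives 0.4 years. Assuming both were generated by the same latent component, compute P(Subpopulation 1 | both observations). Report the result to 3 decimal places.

P(component k | x) = π_k·f_k(x) / marginal(x), where marginal(x) = Σ_j π_j·f_j(x).
Since both observations come from the same component, the likelihood for component k is f_k(x₁)·f_k(x₂).
  f_1 = [2.01612] × [0.918672] = 1.85215
  f_2 = [2.31873] × [0.890494] = 2.06482
Unnormalised posteriors:
  π_1·f_1 = 0.67 × 1.85215 = 1.24094
  π_2·f_2 = 0.33 × 2.06482 = 0.68139
Sum: 1.24094 + 0.68139 = 1.92233
P(Subpopulation 1 | x) ≈ 0.646

0.646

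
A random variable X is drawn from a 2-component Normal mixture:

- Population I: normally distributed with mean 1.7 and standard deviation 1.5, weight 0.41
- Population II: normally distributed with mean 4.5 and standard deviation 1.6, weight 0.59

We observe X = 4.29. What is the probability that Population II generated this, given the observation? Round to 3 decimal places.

0.856

Posterior ∝ prior × likelihood, so P(k | x) ∝ w_k f_k(x); normalise over all components.
Normal densities:
  L_I = (1/(1.5·√(2π)))·exp(−(4.29−1.7)²/(2·1.5²)) = 0.265962·exp(-1.49069) = 0.0598992
  L_II = (1/(1.6·√(2π)))·exp(−(4.29−4.5)²/(2·1.6²)) = 0.249339·exp(-0.00861) = 0.247201
Prior × likelihood for each component:
  w_I·L_I = 0.41 × 0.0598992 = 0.0245587
  w_II·L_II = 0.59 × 0.247201 = 0.145848
Marginal: 0.0245587 + 0.145848 = 0.170407
So the posterior for Population II is 0.145848 / 0.170407 ≈ 0.856.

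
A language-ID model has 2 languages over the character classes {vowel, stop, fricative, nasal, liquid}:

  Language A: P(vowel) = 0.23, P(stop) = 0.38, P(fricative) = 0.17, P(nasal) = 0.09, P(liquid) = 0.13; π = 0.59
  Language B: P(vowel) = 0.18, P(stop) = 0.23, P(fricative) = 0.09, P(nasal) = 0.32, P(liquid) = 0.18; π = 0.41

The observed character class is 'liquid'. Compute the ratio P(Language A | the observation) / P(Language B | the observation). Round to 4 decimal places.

Posterior odds = (P(Z=i) f_i(x)) / (P(Z=j) f_j(x)); the normalising sum cancels.
Categorical probabilities:
  f_A = 0.13
  f_B = 0.18
0.0767 / 0.0738 ≈ 1.0393

1.0393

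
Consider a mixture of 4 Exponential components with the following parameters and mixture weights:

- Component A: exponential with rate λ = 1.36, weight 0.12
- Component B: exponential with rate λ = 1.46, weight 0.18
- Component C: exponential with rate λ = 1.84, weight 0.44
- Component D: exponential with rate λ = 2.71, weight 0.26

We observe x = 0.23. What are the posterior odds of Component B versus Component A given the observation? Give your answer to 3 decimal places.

1.574

Since P(k|x) ∝ w_k f_k(x), the posterior odds are w_i f_i(x) / (w_j f_j(x)).
Component likelihoods at x = 0.23:
  L_A = 0.994699
  L_B = 1.04356
  L_C = 1.2051
  L_D = 1.45303
Odds = (0.18/0.12) × (1.04356/0.994699) = 1.5 × 1.04912 ≈ 1.574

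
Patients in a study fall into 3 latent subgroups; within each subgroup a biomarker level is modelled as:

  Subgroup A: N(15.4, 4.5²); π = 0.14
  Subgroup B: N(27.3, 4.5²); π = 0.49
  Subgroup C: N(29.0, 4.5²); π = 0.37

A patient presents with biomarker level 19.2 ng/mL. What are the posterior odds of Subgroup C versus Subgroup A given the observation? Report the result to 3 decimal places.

0.352

Posterior odds = (π_i f_i(x)) / (π_j f_j(x)); the normalising sum cancels.
Evaluate each component's likelihood at the observed value:
  p_A = 0.0620659
  p_B = 0.0175445
  p_C = 0.00827618
Odds = (0.37/0.14) × (0.00827618/0.0620659) = 2.64286 × 0.133345 ≈ 0.352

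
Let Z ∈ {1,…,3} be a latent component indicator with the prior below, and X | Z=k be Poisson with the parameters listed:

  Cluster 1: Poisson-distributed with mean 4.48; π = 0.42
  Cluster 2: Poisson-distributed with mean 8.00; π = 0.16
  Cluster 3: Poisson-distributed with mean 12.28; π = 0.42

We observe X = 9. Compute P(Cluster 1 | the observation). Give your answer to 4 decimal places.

0.1501

The responsibility of component k is π_k f_k(x) divided by Σ_j π_j f_j(x).
Component likelihoods at x = 9:
  p_1 = e^(−4.48)·4.48^9/9! = 0.0227039
  p_2 = e^(−8.00)·8.00^9/9! = 0.124077
  p_3 = e^(−12.28)·12.28^9/9! = 0.0812617
Prior × likelihood for each component:
  π_1·p_1 = 0.42 × 0.0227039 = 0.00953562
  π_2·p_2 = 0.16 × 0.124077 = 0.0198523
  π_3·p_3 = 0.42 × 0.0812617 = 0.0341299
Normaliser: 0.00953562 + 0.0198523 + 0.0341299 = 0.0635179
So the posterior for Cluster 1 is 0.00953562 / 0.0635179 ≈ 0.1501.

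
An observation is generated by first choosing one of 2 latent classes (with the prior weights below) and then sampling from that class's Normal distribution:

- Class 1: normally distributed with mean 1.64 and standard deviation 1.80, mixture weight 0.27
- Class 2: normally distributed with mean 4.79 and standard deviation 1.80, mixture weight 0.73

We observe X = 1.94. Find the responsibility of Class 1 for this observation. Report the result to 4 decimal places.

0.5609

P(component k | x) = P(Z=k)·f_k(x) / marginal(x), where marginal(x) = Σ_j P(Z=j)·f_j(x).
Component likelihoods at x = 1.94:
  f_1 = (1/(1.80·√(2π)))·exp(−(1.94−1.64)²/(2·1.80²)) = 0.221635·exp(-0.01389) = 0.218578
  f_2 = (1/(1.80·√(2π)))·exp(−(1.94−4.79)²/(2·1.80²)) = 0.221635·exp(-1.25347) = 0.0632793
Multiply by the mixture weights:
  P(Z=1)·f_1 = 0.27 × 0.218578 = 0.059016
  P(Z=2)·f_2 = 0.73 × 0.0632793 = 0.0461939
Marginal: 0.059016 + 0.0461939 = 0.10521
So the posterior for Class 1 is 0.059016 / 0.10521 ≈ 0.5609.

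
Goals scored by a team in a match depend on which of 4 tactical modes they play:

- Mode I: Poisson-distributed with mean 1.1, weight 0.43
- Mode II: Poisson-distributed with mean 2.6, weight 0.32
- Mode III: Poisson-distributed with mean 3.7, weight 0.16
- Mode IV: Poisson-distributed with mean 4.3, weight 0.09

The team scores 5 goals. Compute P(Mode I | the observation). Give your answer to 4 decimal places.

0.0304

Apply Bayes' rule: the posterior for each component is proportional to its prior times its likelihood at x.
Component likelihoods at x = 5 goals:
  p_I = e^(−1.1)·1.1^5/5! = 0.00446744
  p_II = e^(−2.6)·2.6^5/5! = 0.0735394
  p_III = e^(−3.7)·3.7^5/5! = 0.142869
  p_IV = e^(−4.3)·4.3^5/5! = 0.166224
Weight by the priors:
  P(Z=I)·p_I = 0.43 × 0.00446744 = 0.001921
  P(Z=II)·p_II = 0.32 × 0.0735394 = 0.0235326
  P(Z=III)·p_III = 0.16 × 0.142869 = 0.022859
  P(Z=IV)·p_IV = 0.09 × 0.166224 = 0.0149602
Sum: 0.001921 + 0.0235326 + 0.022859 + 0.0149602 = 0.0632728
So the posterior for Mode I is 0.001921 / 0.0632728 ≈ 0.0304.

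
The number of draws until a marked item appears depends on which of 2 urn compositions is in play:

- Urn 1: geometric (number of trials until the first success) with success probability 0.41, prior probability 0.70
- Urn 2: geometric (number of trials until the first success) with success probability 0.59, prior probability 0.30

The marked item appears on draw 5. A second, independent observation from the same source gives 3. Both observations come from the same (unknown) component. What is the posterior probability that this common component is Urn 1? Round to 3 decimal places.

Apply Bayes' rule: the posterior for each component is proportional to its prior times its likelihood at x.
Since both observations come from the same component, the likelihood for component k is f_k(x₁)·f_k(x₂).
  p_1 = [0.41·(1−0.41)^4 = 0.41·0.121174 = 0.0496812] × [0.142721] = 0.00709055
  p_2 = [0.59·(1−0.59)^4 = 0.59·0.0282576 = 0.016672] × [0.099179] = 0.00165351
Weight by the priors:
  w_1·p_1 = 0.70 × 0.00709055 = 0.00496338
  w_2·p_2 = 0.30 × 0.00165351 = 0.000496053
Marginal: 0.00496338 + 0.000496053 = 0.00545944
So the posterior for Urn 1 is 0.00496338 / 0.00545944 ≈ 0.909.

0.909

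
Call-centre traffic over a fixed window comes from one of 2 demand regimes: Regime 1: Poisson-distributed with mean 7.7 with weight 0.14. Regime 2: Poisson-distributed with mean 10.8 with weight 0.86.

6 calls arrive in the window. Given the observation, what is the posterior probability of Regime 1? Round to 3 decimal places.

0.322

The responsibility of component k is π_k f_k(x) divided by Σ_j π_j f_j(x).
Evaluate each component's likelihood at the observed value:
  f_1 = e^(−7.7)·7.7^6/6! = 0.131082
  f_2 = e^(−10.8)·10.8^6/6! = 0.0449603
Multiply by the mixture weights:
  π_1·f_1 = 0.14 × 0.131082 = 0.0183515
  π_2·f_2 = 0.86 × 0.0449603 = 0.0386659
Evidence: 0.0183515 + 0.0386659 = 0.0570174
Responsibility of Regime 1: 0.0183515 / 0.0570174 ≈ 0.322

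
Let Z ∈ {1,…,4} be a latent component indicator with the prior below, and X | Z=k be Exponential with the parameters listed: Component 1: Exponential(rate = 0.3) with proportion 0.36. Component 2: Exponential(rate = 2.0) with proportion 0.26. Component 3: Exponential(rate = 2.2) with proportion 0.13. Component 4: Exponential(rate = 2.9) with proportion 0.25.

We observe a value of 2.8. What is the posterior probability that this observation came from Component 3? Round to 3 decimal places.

0.012

Apply Bayes' rule: the posterior for each component is proportional to its prior times its likelihood at x.
Evaluate each component's likelihood at the observed value:
  L_1 = 0.129513
  L_2 = 0.00739573
  L_3 = 0.00464696
  L_4 = 0.000862833
Multiply by the mixture weights:
  w_1·L_1 = 0.36 × 0.129513 = 0.0466247
  w_2·L_2 = 0.26 × 0.00739573 = 0.00192289
  w_3·L_3 = 0.13 × 0.00464696 = 0.000604104
  w_4·L_4 = 0.25 × 0.000862833 = 0.000215708
Denominator: 0.0466247 + 0.00192289 + 0.000604104 + 0.000215708 = 0.0493674
Responsibility of Component 3: 0.000604104 / 0.0493674 ≈ 0.012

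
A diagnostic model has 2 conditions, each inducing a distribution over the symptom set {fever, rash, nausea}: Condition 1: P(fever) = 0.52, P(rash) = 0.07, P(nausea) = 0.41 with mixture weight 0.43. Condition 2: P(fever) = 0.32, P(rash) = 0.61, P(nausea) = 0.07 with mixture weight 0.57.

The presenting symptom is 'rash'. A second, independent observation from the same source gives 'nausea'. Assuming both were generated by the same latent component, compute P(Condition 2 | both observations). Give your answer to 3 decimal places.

The responsibility of component k is w_k f_k(x) divided by Σ_j w_j f_j(x).
Since both observations come from the same component, the likelihood for component k is f_k(x₁)·f_k(x₂).
  f_1 = [P(rash | comp) = 0.07] × [0.41] = 0.0287
  f_2 = [P(rash | comp) = 0.61] × [0.07] = 0.0427
Unnormalised posteriors:
  w_1·f_1 = 0.43 × 0.0287 = 0.012341
  w_2·f_2 = 0.57 × 0.0427 = 0.024339
Marginal: 0.012341 + 0.024339 = 0.03668
P(Condition 2 | x₁, x₂) = 0.024339 / 0.03668 ≈ 0.664

0.664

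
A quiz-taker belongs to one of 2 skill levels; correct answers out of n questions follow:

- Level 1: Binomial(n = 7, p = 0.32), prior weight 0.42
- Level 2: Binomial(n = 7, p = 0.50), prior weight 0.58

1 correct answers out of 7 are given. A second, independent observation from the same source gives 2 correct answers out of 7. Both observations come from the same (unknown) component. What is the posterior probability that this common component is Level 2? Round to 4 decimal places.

Apply Bayes' rule: the posterior for each component is proportional to its prior times its likelihood at x.
Since both observations come from the same component, the likelihood for component k is f_k(x₁)·f_k(x₂).
  f_1 = [C(7,1)·0.32^1·0.68^6 = 7·0.32·0.0988675 = 0.221463] × [0.312654] = 0.0692413
  f_2 = [C(7,1)·0.50^1·0.50^6 = 7·0.5·0.015625 = 0.0546875] × [0.164062] = 0.00897217
Unnormalised posteriors:
  w_1·f_1 = 0.42 × 0.0692413 = 0.0290814
  w_2·f_2 = 0.58 × 0.00897217 = 0.00520386
Evidence: 0.0290814 + 0.00520386 = 0.0342852
P(Level 2 | x₁,x₂) = 0.00520386 / 0.0342852 ≈ 0.1518

0.1518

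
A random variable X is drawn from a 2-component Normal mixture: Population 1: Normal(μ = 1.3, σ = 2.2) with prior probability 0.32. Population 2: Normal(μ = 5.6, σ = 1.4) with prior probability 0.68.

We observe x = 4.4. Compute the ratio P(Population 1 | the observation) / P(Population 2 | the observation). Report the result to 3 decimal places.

The posterior odds equal the prior odds times the likelihood ratio: (P(Z=i)/P(Z=j))·(f_i(x)/f_j(x)).
Component likelihoods at x = 4.4:
  f_1 = (1/(2.2·√(2π)))·exp(−(4.4−1.3)²/(2·2.2²)) = 0.181337·exp(-0.99277) = 0.0671945
  f_2 = (1/(1.4·√(2π)))·exp(−(4.4−5.6)²/(2·1.4²)) = 0.284959·exp(-0.36735) = 0.197354
Posterior odds = (P(Z=1)·f_1) / (P(Z=2)·f_2) = (0.32·0.0671945) / (0.68·0.197354) = 0.0215022 / 0.134201 ≈ 0.160

0.160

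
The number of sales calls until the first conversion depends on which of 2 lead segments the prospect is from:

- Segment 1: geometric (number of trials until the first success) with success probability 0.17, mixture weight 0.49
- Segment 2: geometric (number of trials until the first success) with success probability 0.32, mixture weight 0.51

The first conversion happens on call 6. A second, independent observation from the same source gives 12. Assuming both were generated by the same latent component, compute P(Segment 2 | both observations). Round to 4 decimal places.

0.1319

Apply Bayes' rule: the posterior for each component is proportional to its prior times its likelihood at x.
Since both observations come from the same component, the likelihood for component k is f_k(x₁)·f_k(x₂).
  L_1 = [0.17·(1−0.17)^5 = 0.17·0.393904 = 0.0669637] × [0.0218931] = 0.00146605
  L_2 = [0.32·(1−0.32)^5 = 0.32·0.145393 = 0.0465259] × [0.0045999] = 0.000214014
Weight by the priors:
  π_1·L_1 = 0.49 × 0.00146605 = 0.000718362
  π_2·L_2 = 0.51 × 0.000214014 = 0.000109147
Evidence: 0.000718362 + 0.000109147 = 0.000827509
So the posterior for Segment 2 is 0.000109147 / 0.000827509 ≈ 0.1319.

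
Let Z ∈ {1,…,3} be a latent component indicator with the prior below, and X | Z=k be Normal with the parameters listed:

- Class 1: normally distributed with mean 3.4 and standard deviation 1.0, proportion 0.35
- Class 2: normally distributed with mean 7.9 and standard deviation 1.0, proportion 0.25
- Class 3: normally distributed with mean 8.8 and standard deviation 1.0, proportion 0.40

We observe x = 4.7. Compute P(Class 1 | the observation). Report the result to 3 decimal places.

P(component k | x) = π_k·f_k(x) / marginal(x), where marginal(x) = Σ_j π_j·f_j(x).
Normal densities:
  L_1 = (1/(1.0·√(2π)))·exp(−(4.7−3.4)²/(2·1.0²)) = 0.398942·exp(-0.84500) = 0.171369
  L_2 = (1/(1.0·√(2π)))·exp(−(4.7−7.9)²/(2·1.0²)) = 0.398942·exp(-5.12000) = 0.00238409
  L_3 = (1/(1.0·√(2π)))·exp(−(4.7−8.8)²/(2·1.0²)) = 0.398942·exp(-8.40500) = 8.92617e-05
Prior × likelihood for each component:
  π_1·L_1 = 0.35 × 0.171369 = 0.059979
  π_2·L_2 = 0.25 × 0.00238409 = 0.000596022
  π_3·L_3 = 0.40 × 8.92617e-05 = 3.57047e-05
Normaliser: 0.059979 + 0.000596022 + 3.57047e-05 = 0.0606107
P(Class 1 | data) = 0.059979 / 0.0606107 ≈ 0.990

0.990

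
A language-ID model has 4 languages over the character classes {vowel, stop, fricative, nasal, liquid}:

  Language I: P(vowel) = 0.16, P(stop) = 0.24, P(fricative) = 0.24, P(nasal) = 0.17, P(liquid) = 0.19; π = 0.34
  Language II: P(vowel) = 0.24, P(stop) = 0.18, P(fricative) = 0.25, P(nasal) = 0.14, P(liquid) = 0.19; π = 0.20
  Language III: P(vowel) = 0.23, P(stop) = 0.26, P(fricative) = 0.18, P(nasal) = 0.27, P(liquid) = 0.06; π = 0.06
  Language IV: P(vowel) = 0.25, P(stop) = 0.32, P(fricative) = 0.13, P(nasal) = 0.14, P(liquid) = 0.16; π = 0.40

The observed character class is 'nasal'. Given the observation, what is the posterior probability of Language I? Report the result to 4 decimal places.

By Bayes' theorem, P(k | x) = π_k f_k(x) / Σ_j π_j f_j(x).
Component likelihoods at x = 'nasal':
  p_I = 0.17
  p_II = 0.14
  p_III = 0.27
  p_IV = 0.14
Unnormalised posteriors:
  π_I·p_I = 0.34 × 0.17 = 0.0578
  π_II·p_II = 0.20 × 0.14 = 0.028
  π_III·p_III = 0.06 × 0.27 = 0.0162
  π_IV·p_IV = 0.40 × 0.14 = 0.056
Sum: 0.0578 + 0.028 + 0.0162 + 0.056 = 0.158
P(Language I | x) = 0.0578 / 0.158 ≈ 0.3658

0.3658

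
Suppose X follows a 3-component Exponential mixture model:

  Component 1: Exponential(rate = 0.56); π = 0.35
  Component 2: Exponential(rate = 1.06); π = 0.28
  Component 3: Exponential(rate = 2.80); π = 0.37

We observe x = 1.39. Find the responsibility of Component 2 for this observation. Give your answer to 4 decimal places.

The responsibility of component k is w_k f_k(x) divided by Σ_j w_j f_j(x).
Evaluate each component's likelihood at the observed value:
  f_1 = 0.257118
  f_2 = 0.242894
  f_3 = 0.0571326
Unnormalised posteriors:
  w_1·f_1 = 0.35 × 0.257118 = 0.0899914
  w_2·f_2 = 0.28 × 0.242894 = 0.0680103
  w_3·f_3 = 0.37 × 0.0571326 = 0.0211391
Normaliser: 0.0899914 + 0.0680103 + 0.0211391 = 0.179141
P(Component 2 | data) = 0.0680103 / 0.179141 ≈ 0.3796

0.3796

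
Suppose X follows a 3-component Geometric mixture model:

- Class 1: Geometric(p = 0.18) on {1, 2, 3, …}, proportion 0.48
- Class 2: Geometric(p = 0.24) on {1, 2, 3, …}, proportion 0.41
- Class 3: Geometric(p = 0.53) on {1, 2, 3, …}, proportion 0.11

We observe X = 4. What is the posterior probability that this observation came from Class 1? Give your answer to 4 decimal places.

The responsibility of component k is π_k f_k(x) divided by Σ_j π_j f_j(x).
Evaluate each component's likelihood at the observed value:
  p_1 = 0.18·(1−0.18)^3 = 0.18·0.551368 = 0.0992462
  p_2 = 0.24·(1−0.24)^3 = 0.24·0.438976 = 0.105354
  p_3 = 0.53·(1−0.53)^3 = 0.53·0.103823 = 0.0550262
Unnormalised posteriors:
  π_1·p_1 = 0.48 × 0.0992462 = 0.0476382
  π_2·p_2 = 0.41 × 0.105354 = 0.0431952
  π_3·p_3 = 0.11 × 0.0550262 = 0.00605288
Sum: 0.0476382 + 0.0431952 + 0.00605288 = 0.0968863
P(Class 1 | 4) = 0.0476382 / 0.0968863 ≈ 0.4917

0.4917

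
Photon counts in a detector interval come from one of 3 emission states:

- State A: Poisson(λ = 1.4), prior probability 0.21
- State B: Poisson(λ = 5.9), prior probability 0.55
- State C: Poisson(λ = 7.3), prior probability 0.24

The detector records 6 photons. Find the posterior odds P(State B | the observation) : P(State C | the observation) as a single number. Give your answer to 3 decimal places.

Posterior odds = (w_i f_i(x)) / (w_j f_j(x)); the normalising sum cancels.
Poisson probabilities:
  f_A = e^(−1.4)·1.4^6/6! = 0.00257883
  f_B = e^(−5.9)·5.9^6/6! = 0.160488
  f_C = e^(−7.3)·7.3^6/6! = 0.141989
Odds = (0.55/0.24) × (0.160488/0.141989) = 2.29167 × 1.13028 ≈ 2.590

2.590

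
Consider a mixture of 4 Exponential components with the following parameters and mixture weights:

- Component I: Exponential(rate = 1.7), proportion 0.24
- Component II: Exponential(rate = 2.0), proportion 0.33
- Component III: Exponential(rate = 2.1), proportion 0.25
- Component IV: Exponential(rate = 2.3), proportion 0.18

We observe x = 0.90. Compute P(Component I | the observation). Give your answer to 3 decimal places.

The responsibility of component k is π_k f_k(x) divided by Σ_j π_j f_j(x).
Exponential densities:
  L_I = 1.7·e^(−1.7·0.90) = 1.7·e^(−1.5300) = 0.368111
  L_II = 2.0·e^(−2.0·0.90) = 2.0·e^(−1.8000) = 0.330598
  L_III = 2.1·e^(−2.1·0.90) = 2.1·e^(−1.8900) = 0.317251
  L_IV = 2.3·e^(−2.3·0.90) = 2.3·e^(−2.0700) = 0.290227
Multiply by the mixture weights:
  π_I·L_I = 0.24 × 0.368111 = 0.0883466
  π_II·L_II = 0.33 × 0.330598 = 0.109097
  π_III·L_III = 0.25 × 0.317251 = 0.0793127
  π_IV·L_IV = 0.18 × 0.290227 = 0.0522409
Denominator: 0.0883466 + 0.109097 + 0.0793127 + 0.0522409 = 0.328997
So the posterior for Component I is 0.0883466 / 0.328997 ≈ 0.269.

0.269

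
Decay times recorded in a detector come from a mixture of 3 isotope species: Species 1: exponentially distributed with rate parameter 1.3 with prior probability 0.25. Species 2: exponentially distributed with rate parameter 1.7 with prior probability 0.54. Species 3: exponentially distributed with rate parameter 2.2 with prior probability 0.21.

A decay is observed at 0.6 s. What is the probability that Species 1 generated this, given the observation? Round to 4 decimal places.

0.2469

The responsibility of component k is P(Z=k) f_k(x) divided by Σ_j P(Z=j) f_j(x).
Evaluate each component's likelihood at the observed value:
  f_1 = 1.3·e^(−1.3·0.6) = 1.3·e^(−0.7800) = 0.595928
  f_2 = 1.7·e^(−1.7·0.6) = 1.7·e^(−1.0200) = 0.613011
  f_3 = 2.2·e^(−2.2·0.6) = 2.2·e^(−1.3200) = 0.587698
Prior × likelihood for each component:
  P(Z=1)·f_1 = 0.25 × 0.595928 = 0.148982
  P(Z=2)·f_2 = 0.54 × 0.613011 = 0.331026
  P(Z=3)·f_3 = 0.21 × 0.587698 = 0.123417
Marginal: 0.148982 + 0.331026 + 0.123417 = 0.603425
P(Species 1 | data) ≈ 0.2469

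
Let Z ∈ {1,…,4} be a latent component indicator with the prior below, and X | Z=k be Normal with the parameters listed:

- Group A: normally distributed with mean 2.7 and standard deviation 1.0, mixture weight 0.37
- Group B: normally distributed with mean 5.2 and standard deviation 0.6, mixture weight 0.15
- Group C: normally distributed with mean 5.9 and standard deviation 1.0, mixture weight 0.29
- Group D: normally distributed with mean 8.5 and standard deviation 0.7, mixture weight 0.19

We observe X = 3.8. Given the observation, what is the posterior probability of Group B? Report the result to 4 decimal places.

0.0656

Apply Bayes' rule: the posterior for each component is proportional to its prior times its likelihood at x.
Component likelihoods at x = 3.8:
  p_A = 0.217852
  p_B = 0.0437031
  p_C = 0.0439836
  p_D = 9.25678e-11
Unnormalised posteriors:
  π_A·p_A = 0.37 × 0.217852 = 0.0806053
  π_B·p_B = 0.15 × 0.0437031 = 0.00655547
  π_C·p_C = 0.29 × 0.0439836 = 0.0127552
  π_D·p_D = 0.19 × 9.25678e-11 = 1.75879e-11
Denominator: 0.0806053 + 0.00655547 + 0.0127552 + 1.75879e-11 = 0.099916
Responsibility of Group B: 0.00655547 / 0.099916 ≈ 0.0656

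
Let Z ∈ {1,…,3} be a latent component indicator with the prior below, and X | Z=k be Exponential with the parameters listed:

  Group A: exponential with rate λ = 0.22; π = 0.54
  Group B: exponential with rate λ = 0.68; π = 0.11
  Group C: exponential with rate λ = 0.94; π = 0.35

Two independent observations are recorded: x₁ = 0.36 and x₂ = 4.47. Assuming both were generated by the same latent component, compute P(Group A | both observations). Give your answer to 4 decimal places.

0.6344

Posterior ∝ prior × likelihood, so P(k | x) ∝ π_k f_k(x); normalise over all components.
Since both observations come from the same component, the likelihood for component k is f_k(x₁)·f_k(x₂).
  p_A = [0.203248] × [0.0822882] = 0.0167249
  p_B = [0.532346] × [0.0325407] = 0.0173229
  p_C = [0.670135] × [0.0140705] = 0.00942914
Weight by the priors:
  π_A·p_A = 0.54 × 0.0167249 = 0.00903146
  π_B·p_B = 0.11 × 0.0173229 = 0.00190552
  π_C·p_C = 0.35 × 0.00942914 = 0.0033002
Normaliser: 0.00903146 + 0.00190552 + 0.0033002 = 0.0142372
So the posterior for Group A is 0.00903146 / 0.0142372 ≈ 0.6344.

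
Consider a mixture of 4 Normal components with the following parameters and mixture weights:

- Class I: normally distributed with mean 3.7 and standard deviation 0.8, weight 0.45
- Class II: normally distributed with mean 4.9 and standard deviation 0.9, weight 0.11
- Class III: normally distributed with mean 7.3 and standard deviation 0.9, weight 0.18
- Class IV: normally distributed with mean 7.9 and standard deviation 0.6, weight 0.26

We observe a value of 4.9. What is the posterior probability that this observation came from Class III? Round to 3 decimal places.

0.018

Apply Bayes' rule: the posterior for each component is proportional to its prior times its likelihood at x.
Evaluate each component's likelihood at the observed value:
  L_I = (1/(0.8·√(2π)))·exp(−(4.9−3.7)²/(2·0.8²)) = 0.498678·exp(-1.12500) = 0.161897
  L_II = (1/(0.9·√(2π)))·exp(−(4.9−4.9)²/(2·0.9²)) = 0.443269·exp(-0.00000) = 0.443269
  L_III = (1/(0.9·√(2π)))·exp(−(4.9−7.3)²/(2·0.9²)) = 0.443269·exp(-3.55556) = 0.0126622
  L_IV = (1/(0.6·√(2π)))·exp(−(4.9−7.9)²/(2·0.6²)) = 0.664904·exp(-12.50000) = 2.47787e-06
Unnormalised posteriors:
  π_I·L_I = 0.45 × 0.161897 = 0.0728536
  π_II·L_II = 0.11 × 0.443269 = 0.0487596
  π_III·L_III = 0.18 × 0.0126622 = 0.0022792
  π_IV·L_IV = 0.26 × 2.47787e-06 = 6.44245e-07
Normaliser: 0.0728536 + 0.0487596 + 0.0022792 + 6.44245e-07 = 0.123893
P(Class III | x) ≈ 0.018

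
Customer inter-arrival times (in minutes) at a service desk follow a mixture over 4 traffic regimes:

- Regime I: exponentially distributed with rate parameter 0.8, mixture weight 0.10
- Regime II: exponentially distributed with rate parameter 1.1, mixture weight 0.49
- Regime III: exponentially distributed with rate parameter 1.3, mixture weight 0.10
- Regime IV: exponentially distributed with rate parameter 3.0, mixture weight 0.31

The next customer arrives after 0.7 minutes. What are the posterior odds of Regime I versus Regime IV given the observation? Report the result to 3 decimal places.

Posterior odds = (P(Z=i) f_i(x)) / (P(Z=j) f_j(x)); the normalising sum cancels.
Exponential densities:
  L_I = 0.8·e^(−0.8·0.7) = 0.8·e^(−0.5600) = 0.456967
  L_II = 1.1·e^(−1.1·0.7) = 1.1·e^(−0.7700) = 0.509314
  L_III = 1.3·e^(−1.3·0.7) = 1.3·e^(−0.9100) = 0.523281
  L_IV = 3.0·e^(−3.0·0.7) = 3.0·e^(−2.1000) = 0.367369
Posterior odds = (P(Z=I)·L_I) / (P(Z=IV)·L_IV) = (0.10·0.456967) / (0.31·0.367369) = 0.0456967 / 0.113884 ≈ 0.401

0.401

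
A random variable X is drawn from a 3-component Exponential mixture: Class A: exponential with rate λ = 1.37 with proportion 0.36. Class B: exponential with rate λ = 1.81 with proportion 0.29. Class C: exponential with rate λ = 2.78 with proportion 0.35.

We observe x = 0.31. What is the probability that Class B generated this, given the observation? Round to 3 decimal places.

0.290

P(component k | x) = w_k·f_k(x) / marginal(x), where marginal(x) = Σ_j w_j·f_j(x).
Component likelihoods at x = 0.31:
  f_A = 1.37·e^(−1.37·0.31) = 1.37·e^(−0.4247) = 0.895933
  f_B = 1.81·e^(−1.81·0.31) = 1.81·e^(−0.5611) = 1.03275
  f_C = 2.78·e^(−2.78·0.31) = 2.78·e^(−0.8618) = 1.17427
Prior × likelihood for each component:
  w_A·f_A = 0.36 × 0.895933 = 0.322536
  w_B·f_B = 0.29 × 1.03275 = 0.299498
  w_C·f_C = 0.35 × 1.17427 = 0.410996
Denominator: 0.322536 + 0.299498 + 0.410996 = 1.03303
Responsibility of Class B: 0.299498 / 1.03303 ≈ 0.290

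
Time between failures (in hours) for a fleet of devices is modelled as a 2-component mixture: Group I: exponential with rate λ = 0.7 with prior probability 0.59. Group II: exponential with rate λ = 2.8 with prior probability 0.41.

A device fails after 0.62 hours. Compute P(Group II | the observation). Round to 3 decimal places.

The responsibility of component k is π_k f_k(x) divided by Σ_j π_j f_j(x).
Evaluate each component's likelihood at the observed value:
  L_I = 0.453539
  L_II = 0.493427
Weight by the priors:
  π_I·L_I = 0.59 × 0.453539 = 0.267588
  π_II·L_II = 0.41 × 0.493427 = 0.202305
Marginal: 0.267588 + 0.202305 = 0.469893
P(Group II | data) ≈ 0.431

0.431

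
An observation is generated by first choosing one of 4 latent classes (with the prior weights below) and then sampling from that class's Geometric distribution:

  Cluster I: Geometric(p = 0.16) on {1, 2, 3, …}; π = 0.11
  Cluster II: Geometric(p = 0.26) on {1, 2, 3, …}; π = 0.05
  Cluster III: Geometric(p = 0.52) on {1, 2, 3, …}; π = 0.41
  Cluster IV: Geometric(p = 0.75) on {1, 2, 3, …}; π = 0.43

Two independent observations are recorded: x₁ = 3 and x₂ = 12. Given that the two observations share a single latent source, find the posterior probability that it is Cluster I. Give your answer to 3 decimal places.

0.795

The responsibility of component k is P(Z=k) f_k(x) divided by Σ_j P(Z=j) f_j(x).
Since both observations come from the same component, the likelihood for component k is f_k(x₁)·f_k(x₂).
  p_I = [0.112896] × [0.0235067] = 0.00265382
  p_II = [0.142376] × [0.00947376] = 0.00134884
  p_III = [0.119808] × [0.000162053] = 1.94152e-05
  p_IV = [0.046875] × [1.78814e-07] = 8.3819e-09
Weight by the priors:
  P(Z=I)·p_I = 0.11 × 0.00265382 = 0.00029192
  P(Z=II)·p_II = 0.05 × 0.00134884 = 6.74418e-05
  P(Z=III)·p_III = 0.41 × 1.94152e-05 = 7.96025e-06
  P(Z=IV)·p_IV = 0.43 × 8.3819e-09 = 3.60422e-09
Evidence: 0.00029192 + 6.74418e-05 + 7.96025e-06 + 3.60422e-09 = 0.000367325
P(Cluster I | x₁, x₂) = 0.00029192 / 0.000367325 ≈ 0.795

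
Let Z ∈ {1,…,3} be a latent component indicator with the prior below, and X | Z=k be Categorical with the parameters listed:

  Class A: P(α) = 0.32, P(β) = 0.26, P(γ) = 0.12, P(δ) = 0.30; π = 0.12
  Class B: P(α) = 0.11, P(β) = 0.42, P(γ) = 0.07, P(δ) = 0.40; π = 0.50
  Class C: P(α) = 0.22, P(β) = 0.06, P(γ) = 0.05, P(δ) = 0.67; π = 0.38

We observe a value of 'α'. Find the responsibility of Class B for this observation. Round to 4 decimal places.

0.3107

Apply Bayes' rule: the posterior for each component is proportional to its prior times its likelihood at x.
Component likelihoods at x = 'α':
  L_A = P(α | comp) = 0.32
  L_B = P(α | comp) = 0.11
  L_C = P(α | comp) = 0.22
Multiply by the mixture weights:
  π_A·L_A = 0.12 × 0.32 = 0.0384
  π_B·L_B = 0.50 × 0.11 = 0.055
  π_C·L_C = 0.38 × 0.22 = 0.0836
Marginal: 0.0384 + 0.055 + 0.0836 = 0.177
P(Class B | data) = 0.055 / 0.177 ≈ 0.3107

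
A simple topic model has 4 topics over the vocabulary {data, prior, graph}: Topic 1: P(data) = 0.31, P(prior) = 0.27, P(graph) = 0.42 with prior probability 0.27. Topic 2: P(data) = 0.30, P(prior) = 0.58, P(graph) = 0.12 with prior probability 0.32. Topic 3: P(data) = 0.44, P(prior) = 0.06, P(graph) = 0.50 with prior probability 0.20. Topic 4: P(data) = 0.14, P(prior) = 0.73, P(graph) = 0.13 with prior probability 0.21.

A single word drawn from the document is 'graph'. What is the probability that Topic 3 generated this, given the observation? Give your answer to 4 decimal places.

Apply Bayes' rule: the posterior for each component is proportional to its prior times its likelihood at x.
Component likelihoods at x = 'graph':
  p_1 = 0.42
  p_2 = 0.12
  p_3 = 0.5
  p_4 = 0.13
Prior × likelihood for each component:
  P(Z=1)·p_1 = 0.27 × 0.42 = 0.1134
  P(Z=2)·p_2 = 0.32 × 0.12 = 0.0384
  P(Z=3)·p_3 = 0.20 × 0.5 = 0.1
  P(Z=4)·p_4 = 0.21 × 0.13 = 0.0273
Sum: 0.1134 + 0.0384 + 0.1 + 0.0273 = 0.2791
Responsibility of Topic 3: 0.1 / 0.2791 ≈ 0.3583

0.3583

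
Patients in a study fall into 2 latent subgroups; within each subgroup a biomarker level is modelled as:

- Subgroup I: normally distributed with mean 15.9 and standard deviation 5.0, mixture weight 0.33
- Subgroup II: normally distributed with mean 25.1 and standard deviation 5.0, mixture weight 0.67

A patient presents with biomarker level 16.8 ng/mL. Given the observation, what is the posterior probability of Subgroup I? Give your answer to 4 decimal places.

0.6578

Apply Bayes' rule: the posterior for each component is proportional to its prior times its likelihood at x.
Component likelihoods at x = 16.8 ng/mL:
  p_I = (1/(5.0·√(2π)))·exp(−(16.8−15.9)²/(2·5.0²)) = 0.079788·exp(-0.01620) = 0.0785063
  p_II = (1/(5.0·√(2π)))·exp(−(16.8−25.1)²/(2·5.0²)) = 0.079788·exp(-1.37780) = 0.0201173
Weight by the priors:
  P(Z=I)·p_I = 0.33 × 0.0785063 = 0.0259071
  P(Z=II)·p_II = 0.67 × 0.0201173 = 0.0134786
Sum: 0.0259071 + 0.0134786 = 0.0393857
Responsibility of Subgroup I: 0.0259071 / 0.0393857 ≈ 0.6578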